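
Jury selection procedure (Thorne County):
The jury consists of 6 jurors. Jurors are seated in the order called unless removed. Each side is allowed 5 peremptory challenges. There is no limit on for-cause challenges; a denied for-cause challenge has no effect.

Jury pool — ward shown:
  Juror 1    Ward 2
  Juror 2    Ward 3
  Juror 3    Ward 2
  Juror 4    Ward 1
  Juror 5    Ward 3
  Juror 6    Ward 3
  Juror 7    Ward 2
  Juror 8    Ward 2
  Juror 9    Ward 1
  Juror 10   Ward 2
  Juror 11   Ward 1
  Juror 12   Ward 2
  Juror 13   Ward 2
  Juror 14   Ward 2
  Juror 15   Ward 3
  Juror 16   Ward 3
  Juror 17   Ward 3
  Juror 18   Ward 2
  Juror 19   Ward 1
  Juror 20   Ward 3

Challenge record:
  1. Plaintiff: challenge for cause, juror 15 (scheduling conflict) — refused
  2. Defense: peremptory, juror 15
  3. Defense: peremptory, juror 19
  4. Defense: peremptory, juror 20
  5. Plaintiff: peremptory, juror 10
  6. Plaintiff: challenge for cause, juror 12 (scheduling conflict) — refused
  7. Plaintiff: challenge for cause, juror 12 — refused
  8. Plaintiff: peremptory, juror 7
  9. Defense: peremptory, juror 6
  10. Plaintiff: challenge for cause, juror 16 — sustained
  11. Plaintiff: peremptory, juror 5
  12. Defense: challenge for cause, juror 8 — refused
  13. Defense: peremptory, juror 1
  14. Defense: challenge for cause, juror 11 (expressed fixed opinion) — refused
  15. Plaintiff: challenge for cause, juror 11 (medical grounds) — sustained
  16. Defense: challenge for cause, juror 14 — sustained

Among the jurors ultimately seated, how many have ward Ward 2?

Removed: #1, #5, #6, #7, #10, #11, #14, #15, #16, #19, #20.
Seated jurors 1–6: #2, #3, #4, #8, #9, #12.
Of those, in Ward 2: #3, #8, #12 → 3.

3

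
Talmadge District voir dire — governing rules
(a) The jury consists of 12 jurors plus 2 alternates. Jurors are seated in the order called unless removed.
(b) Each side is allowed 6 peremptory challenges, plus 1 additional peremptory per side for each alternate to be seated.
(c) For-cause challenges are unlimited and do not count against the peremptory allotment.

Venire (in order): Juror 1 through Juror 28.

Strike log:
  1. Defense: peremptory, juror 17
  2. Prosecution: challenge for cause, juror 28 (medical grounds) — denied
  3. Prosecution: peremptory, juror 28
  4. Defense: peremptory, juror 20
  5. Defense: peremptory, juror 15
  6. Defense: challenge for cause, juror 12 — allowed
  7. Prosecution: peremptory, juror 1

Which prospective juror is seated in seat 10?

11

Removed: #1, #12, #15, #17, #20, #28.
Seating in order: seats 1–12 → #2, #3, #4, #5, #6, #7, #8, #9, #10, #11, #13, #14; alternates → #16, #18.
So seat 10 is #11.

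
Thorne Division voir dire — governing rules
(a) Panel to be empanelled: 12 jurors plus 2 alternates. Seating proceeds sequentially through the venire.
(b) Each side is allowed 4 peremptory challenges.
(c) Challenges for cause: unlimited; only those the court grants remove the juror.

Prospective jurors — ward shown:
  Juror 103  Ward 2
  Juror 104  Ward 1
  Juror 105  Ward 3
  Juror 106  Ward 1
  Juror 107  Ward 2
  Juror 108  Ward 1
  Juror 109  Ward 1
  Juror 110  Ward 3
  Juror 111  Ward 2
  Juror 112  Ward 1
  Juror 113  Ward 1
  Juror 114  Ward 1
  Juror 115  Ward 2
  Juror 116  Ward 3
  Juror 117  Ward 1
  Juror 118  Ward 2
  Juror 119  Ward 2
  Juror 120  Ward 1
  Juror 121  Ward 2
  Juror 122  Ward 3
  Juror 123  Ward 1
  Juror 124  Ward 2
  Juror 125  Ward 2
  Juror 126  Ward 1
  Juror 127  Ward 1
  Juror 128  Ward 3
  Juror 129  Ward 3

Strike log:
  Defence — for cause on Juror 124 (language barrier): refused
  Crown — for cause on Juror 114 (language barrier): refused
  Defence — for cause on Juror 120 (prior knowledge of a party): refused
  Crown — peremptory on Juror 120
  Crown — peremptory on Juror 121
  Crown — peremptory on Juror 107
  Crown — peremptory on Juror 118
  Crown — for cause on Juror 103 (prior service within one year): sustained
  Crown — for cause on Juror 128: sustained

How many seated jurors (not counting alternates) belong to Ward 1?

Removed: #103, #107, #118, #120, #121, #128.
Seated jurors 1–12: #104, #105, #106, #108, #109, #110, #111, #112, #113, #114, #115, #116 (alternates #117, #119 not counted).
Of those, in Ward 1: #104, #106, #108, #109, #112, #113, #114 → 7.

7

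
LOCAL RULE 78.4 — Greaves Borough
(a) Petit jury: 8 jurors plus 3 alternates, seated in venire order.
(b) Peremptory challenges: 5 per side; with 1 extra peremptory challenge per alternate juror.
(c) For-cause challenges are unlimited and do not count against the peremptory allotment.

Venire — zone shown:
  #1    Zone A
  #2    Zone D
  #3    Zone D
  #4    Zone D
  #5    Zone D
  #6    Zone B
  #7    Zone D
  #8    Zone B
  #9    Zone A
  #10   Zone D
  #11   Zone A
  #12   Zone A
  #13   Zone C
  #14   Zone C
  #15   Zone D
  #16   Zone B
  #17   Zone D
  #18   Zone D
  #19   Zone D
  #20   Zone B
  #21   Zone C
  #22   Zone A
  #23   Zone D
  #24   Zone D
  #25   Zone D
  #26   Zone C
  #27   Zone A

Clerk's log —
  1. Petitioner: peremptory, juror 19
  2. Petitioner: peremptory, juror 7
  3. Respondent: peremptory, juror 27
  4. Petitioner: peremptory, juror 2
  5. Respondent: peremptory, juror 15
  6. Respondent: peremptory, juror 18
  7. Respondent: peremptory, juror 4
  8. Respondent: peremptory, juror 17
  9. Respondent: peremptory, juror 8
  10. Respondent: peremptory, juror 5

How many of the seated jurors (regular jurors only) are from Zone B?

Removed: #2, #4, #5, #7, #8, #15, #17, #18, #19, #27.
Seated jurors 1–8: #1, #3, #6, #9, #10, #11, #12, #13 (alternates #14, #16, #20 not counted).
Of those, in Zone B: #6 → 1.

1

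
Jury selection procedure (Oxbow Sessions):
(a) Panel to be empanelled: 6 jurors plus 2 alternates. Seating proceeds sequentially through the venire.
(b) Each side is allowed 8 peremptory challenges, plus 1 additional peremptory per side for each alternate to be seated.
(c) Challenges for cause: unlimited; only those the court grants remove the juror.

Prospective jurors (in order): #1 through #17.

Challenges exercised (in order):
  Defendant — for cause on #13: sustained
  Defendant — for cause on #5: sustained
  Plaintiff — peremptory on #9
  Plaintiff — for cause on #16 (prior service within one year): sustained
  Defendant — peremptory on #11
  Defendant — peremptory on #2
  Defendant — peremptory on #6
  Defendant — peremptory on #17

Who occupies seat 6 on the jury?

10

Removed: #2, #5, #6, #9, #11, #13, #16, #17.
Filling seats in venire order through position 6: #1, #3, #4, #7, #8, #10.
So seat 6 is #10.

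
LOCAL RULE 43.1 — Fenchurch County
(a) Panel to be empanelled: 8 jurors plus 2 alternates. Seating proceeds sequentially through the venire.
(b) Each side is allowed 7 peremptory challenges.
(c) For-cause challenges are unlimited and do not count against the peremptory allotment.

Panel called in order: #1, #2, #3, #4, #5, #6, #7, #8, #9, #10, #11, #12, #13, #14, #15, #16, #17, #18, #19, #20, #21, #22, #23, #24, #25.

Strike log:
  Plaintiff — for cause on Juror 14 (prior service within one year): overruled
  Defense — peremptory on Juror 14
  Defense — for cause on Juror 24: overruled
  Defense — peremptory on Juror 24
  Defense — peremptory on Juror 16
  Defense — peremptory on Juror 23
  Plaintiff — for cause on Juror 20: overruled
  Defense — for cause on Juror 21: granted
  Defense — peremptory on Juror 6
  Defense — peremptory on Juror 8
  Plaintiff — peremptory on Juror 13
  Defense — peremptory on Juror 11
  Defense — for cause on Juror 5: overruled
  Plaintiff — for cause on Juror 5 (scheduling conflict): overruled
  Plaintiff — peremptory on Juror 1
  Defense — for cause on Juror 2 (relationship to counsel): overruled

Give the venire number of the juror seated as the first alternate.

15

Removed: #1, #6, #8, #11, #13, #14, #16, #21, #23, #24. (#2, #5, #20 stay — for-cause denied.)
Seating in order: seats 1–8 → #2, #3, #4, #5, #7, #9, #10, #12; alternates → #15, #17.
So alternate 1 is #15.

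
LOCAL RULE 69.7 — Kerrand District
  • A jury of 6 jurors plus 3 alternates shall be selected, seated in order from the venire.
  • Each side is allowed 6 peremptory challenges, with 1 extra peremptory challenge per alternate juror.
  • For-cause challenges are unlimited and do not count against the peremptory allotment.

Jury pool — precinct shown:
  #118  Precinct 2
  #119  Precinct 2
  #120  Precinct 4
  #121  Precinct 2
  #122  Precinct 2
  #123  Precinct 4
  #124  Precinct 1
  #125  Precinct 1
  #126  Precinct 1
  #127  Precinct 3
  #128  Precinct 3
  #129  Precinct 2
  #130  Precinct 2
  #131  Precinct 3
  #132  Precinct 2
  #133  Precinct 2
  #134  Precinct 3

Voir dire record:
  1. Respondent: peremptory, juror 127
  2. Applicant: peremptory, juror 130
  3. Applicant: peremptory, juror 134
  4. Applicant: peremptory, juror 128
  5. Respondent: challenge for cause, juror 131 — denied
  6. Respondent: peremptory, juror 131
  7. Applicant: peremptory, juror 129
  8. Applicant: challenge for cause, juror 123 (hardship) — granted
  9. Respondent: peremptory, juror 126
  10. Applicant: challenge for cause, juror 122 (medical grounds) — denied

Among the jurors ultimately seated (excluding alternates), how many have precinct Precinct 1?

Removed: #123, #126, #127, #128, #129, #130, #131, #134.
Seated jurors 1–6: #118, #119, #120, #121, #122, #124 (alternates #125, #132, #133 not counted).
Of those, in Precinct 1: #124 → 1.

1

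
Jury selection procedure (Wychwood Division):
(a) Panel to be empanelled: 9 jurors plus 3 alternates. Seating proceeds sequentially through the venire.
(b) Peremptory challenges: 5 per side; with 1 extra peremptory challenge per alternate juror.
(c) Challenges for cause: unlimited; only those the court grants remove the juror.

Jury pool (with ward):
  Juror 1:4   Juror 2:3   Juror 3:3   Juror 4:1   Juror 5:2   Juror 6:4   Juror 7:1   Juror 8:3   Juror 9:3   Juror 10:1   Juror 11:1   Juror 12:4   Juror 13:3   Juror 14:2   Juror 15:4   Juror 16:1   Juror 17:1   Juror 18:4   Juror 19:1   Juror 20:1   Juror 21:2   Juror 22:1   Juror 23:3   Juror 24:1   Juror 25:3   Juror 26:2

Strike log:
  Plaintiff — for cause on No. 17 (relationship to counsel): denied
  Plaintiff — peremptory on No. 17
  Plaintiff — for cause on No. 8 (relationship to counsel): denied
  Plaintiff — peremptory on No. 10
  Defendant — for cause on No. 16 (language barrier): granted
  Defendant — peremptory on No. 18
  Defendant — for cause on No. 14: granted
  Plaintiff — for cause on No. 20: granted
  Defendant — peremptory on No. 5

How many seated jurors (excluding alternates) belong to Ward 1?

3

Removed: #5, #10, #14, #16, #17, #18, #20.
Seated jurors 1–9: #1, #2, #3, #4, #6, #7, #8, #9, #11 (alternates #12, #13, #15 not counted).
Of those, in Ward 1: #4, #7, #11 → 3.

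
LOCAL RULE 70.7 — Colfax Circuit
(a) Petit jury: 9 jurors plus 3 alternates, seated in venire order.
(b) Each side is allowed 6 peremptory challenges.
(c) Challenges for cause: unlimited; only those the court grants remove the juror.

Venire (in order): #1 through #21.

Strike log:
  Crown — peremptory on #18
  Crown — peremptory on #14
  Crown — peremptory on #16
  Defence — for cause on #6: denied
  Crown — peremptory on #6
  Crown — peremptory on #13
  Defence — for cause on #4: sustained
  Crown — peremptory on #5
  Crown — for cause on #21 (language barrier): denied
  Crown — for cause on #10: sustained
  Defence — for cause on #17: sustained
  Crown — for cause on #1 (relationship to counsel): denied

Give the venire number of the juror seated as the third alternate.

Removed: #4, #5, #6, #10, #13, #14, #16, #17, #18. (#1, #21 stay — for-cause denied.)
Seating in order: seats 1–9 → #1, #2, #3, #7, #8, #9, #11, #12, #15; alternates → #19, #20, #21.
So alternate 3 is #21.

21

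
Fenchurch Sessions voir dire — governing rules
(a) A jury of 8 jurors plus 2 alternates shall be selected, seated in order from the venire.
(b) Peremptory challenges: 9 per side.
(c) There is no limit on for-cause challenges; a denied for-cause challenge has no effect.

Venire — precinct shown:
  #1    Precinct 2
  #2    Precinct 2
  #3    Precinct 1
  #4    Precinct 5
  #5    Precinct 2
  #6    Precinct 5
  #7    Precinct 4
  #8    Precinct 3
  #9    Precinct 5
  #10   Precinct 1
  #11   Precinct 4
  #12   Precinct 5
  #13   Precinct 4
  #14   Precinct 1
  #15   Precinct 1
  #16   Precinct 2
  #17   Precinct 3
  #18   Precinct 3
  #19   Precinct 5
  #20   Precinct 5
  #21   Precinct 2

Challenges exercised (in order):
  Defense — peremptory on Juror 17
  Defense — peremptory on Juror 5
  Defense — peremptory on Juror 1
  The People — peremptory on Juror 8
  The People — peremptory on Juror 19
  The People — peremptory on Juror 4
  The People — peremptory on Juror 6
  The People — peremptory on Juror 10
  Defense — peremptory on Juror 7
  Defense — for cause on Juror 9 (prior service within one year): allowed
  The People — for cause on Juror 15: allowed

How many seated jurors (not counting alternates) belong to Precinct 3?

Removed: #1, #4, #5, #6, #7, #8, #9, #10, #15, #17, #19.
Seated jurors 1–8: #2, #3, #11, #12, #13, #14, #16, #18 (alternates #20, #21 not counted).
Of those, in Precinct 3: #18 → 1.

1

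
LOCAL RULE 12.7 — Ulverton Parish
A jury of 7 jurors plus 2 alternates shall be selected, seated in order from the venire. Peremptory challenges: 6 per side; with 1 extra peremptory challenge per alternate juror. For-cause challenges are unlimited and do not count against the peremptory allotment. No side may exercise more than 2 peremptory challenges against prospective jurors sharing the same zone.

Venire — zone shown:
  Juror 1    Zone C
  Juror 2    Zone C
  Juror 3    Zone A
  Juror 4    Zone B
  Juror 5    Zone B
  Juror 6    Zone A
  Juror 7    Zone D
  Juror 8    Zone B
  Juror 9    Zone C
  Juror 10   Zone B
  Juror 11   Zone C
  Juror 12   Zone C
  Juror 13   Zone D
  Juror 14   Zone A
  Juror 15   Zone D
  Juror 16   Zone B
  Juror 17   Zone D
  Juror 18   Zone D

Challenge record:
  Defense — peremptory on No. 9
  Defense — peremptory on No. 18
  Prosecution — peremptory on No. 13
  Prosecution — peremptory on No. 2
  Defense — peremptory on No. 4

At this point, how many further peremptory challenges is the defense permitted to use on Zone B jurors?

1

Defense peremptories so far: #9, #18, #4 — 3 of 8 used, 5 left overall.
Against Zone B: #4 — 1 used; per-zone cap 2 leaves 1.
Binding limit: min(5, 1) = 1.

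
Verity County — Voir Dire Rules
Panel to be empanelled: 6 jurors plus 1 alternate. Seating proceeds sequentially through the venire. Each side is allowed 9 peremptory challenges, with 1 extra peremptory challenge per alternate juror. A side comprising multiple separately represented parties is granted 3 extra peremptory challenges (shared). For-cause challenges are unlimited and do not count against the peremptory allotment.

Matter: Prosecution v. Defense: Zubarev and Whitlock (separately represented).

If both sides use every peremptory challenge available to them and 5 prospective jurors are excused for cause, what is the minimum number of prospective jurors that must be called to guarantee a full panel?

35

Seats to fill: 6 + 1 alternates = 7.
Peremptories — Prosecution: 9 + 1×1 = 10; Defense: 9 + 1×1 + 3 = 13; total 23.
For-cause removals: 5.
Minimum venire: 7 + 23 + 5 = 35.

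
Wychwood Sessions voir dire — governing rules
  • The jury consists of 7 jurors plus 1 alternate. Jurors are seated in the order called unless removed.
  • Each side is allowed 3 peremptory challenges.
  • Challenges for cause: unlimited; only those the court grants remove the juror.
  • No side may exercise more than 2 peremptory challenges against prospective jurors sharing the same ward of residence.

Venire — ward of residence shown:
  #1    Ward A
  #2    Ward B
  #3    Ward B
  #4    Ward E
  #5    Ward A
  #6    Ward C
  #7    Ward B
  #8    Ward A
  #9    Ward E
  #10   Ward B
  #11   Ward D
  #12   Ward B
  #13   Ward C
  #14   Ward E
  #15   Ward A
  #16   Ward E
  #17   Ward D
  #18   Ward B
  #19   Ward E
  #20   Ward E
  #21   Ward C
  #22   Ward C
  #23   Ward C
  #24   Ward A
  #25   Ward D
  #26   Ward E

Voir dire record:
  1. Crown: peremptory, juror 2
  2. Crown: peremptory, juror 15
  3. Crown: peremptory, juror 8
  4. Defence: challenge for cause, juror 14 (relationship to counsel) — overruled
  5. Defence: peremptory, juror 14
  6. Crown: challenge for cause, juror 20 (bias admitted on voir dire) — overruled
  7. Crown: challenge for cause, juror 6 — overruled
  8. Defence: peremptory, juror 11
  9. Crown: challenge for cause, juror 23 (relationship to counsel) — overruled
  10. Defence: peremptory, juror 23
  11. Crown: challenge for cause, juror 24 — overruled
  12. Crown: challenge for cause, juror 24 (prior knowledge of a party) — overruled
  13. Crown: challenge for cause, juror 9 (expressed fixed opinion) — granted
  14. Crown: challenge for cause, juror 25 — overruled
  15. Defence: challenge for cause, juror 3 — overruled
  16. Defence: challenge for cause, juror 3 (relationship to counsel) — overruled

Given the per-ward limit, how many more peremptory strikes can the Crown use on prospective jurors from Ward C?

Crown peremptories so far: #2, #15, #8 — 3 of 3 used, 0 left overall.
Against Ward C: none yet — per-ward cap 2 leaves 2.
Binding limit: min(0, 2) = 0.

0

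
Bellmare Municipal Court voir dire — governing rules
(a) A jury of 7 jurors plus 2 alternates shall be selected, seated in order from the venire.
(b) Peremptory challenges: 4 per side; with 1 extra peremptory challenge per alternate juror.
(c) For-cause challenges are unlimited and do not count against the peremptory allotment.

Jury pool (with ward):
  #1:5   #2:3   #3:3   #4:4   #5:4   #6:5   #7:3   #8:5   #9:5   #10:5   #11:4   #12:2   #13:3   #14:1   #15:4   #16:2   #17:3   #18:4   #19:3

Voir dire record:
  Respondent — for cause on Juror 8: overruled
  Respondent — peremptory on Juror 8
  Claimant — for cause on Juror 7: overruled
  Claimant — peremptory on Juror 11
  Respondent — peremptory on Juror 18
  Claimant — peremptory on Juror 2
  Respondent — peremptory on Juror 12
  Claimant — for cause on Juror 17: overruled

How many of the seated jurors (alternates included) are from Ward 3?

Removed: #2, #8, #11, #12, #18.
Seated (9 incl. alternates): #1, #3, #4, #5, #6, #7, #9, #10, #13.
Of those, in Ward 3: #3, #7, #13 → 3.

3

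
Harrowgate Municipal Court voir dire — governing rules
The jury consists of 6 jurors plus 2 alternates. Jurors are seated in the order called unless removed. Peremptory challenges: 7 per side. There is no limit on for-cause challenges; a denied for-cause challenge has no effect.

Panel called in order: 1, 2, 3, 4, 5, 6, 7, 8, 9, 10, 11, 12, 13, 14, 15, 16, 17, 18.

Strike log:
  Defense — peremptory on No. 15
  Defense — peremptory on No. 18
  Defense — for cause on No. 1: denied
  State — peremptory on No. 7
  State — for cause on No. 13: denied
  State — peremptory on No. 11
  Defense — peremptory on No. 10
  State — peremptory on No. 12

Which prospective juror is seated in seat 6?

Removed: #7, #10, #11, #12, #15, #18. (#1, #13 stay — for-cause denied.)
Filling seats in venire order through position 6: #1, #2, #3, #4, #5, #6.
So seat 6 is #6.

6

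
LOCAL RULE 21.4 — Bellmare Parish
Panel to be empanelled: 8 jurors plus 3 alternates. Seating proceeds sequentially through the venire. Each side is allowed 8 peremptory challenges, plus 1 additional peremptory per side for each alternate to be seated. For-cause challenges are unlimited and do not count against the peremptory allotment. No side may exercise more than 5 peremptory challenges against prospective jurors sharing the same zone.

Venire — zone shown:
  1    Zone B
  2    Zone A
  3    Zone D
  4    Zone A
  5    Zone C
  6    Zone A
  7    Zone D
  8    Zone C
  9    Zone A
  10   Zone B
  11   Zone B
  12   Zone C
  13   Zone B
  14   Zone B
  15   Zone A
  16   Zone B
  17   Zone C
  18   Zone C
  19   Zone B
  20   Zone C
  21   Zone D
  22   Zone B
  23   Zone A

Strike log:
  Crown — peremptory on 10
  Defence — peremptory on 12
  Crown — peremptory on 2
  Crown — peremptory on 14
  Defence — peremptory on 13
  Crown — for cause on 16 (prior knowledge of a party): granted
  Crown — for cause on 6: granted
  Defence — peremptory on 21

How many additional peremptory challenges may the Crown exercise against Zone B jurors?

Crown peremptories so far: #10, #2, #14 — 3 of 11 used, 8 left overall.
Against Zone B: #10, #14 — 2 used; per-zone cap 5 leaves 3.
Binding limit: min(8, 3) = 3.

3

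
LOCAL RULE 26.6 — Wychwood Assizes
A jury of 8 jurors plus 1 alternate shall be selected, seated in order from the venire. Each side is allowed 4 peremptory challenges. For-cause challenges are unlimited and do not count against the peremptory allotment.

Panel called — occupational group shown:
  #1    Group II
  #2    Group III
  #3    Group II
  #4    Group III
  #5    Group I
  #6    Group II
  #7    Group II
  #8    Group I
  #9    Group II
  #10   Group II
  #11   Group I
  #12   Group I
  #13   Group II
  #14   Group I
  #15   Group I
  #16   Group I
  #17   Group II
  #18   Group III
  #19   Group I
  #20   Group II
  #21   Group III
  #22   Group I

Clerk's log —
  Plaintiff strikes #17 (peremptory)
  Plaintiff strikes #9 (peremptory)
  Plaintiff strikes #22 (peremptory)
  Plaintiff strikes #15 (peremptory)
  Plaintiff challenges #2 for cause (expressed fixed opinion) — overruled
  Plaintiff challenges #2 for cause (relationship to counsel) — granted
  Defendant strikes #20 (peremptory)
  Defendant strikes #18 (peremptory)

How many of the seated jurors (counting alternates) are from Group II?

Removed: #2, #9, #15, #17, #18, #20, #22.
Seated (9 incl. alternates): #1, #3, #4, #5, #6, #7, #8, #10, #11.
Of those, in Group II: #1, #3, #6, #7, #10 → 5.

5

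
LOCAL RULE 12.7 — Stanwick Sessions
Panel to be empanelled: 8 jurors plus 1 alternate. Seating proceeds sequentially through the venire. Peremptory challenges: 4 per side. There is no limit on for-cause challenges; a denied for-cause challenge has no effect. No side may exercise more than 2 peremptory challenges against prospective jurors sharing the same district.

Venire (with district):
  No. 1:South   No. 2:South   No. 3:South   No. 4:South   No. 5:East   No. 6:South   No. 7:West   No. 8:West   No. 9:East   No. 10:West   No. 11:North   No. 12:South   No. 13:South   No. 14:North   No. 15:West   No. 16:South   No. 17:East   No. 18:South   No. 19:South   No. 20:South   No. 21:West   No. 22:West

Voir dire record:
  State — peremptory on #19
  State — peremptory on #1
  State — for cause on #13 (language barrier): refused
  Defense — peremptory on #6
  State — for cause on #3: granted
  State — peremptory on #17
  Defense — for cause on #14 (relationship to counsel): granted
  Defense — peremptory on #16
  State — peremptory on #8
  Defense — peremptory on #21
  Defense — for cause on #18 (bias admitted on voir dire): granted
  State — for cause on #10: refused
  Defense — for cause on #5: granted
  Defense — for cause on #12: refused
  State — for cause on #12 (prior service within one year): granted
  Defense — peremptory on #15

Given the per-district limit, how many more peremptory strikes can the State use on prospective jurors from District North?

0

State peremptories so far: #19, #1, #17, #8 — 4 of 4 used, 0 left overall.
Against District North: none yet — per-district cap 2 leaves 2.
Binding limit: min(0, 2) = 0.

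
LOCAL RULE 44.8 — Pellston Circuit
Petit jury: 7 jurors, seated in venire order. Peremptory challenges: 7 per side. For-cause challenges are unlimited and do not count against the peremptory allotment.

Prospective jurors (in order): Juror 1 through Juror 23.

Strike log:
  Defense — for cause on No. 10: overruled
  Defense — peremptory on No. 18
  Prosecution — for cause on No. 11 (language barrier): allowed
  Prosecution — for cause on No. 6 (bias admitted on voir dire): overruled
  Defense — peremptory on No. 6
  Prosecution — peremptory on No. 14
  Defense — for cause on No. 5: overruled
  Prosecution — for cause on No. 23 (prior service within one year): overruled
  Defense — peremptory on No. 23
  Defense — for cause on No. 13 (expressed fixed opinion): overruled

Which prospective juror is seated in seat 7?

8

Removed: #6, #11, #14, #18, #23. (#5, #10, #13 stay — for-cause denied.)
Seating in order: seats 1–7 → #1, #2, #3, #4, #5, #7, #8.
So seat 7 is #8.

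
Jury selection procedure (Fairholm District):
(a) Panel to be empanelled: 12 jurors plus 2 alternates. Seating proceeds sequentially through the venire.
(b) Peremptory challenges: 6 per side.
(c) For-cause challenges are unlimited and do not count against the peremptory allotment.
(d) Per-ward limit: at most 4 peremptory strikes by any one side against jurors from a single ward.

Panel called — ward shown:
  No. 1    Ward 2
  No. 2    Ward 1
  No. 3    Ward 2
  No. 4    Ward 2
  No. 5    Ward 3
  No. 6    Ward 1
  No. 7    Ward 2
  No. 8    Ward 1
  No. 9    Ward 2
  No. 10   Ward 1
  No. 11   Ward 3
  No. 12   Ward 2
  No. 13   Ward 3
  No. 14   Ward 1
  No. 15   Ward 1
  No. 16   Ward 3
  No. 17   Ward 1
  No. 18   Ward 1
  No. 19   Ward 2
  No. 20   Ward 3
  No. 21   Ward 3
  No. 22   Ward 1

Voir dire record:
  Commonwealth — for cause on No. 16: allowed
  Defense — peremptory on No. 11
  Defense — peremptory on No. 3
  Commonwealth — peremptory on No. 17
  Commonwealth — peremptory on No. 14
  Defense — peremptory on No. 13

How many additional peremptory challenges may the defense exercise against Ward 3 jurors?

Defense peremptories so far: #11, #3, #13 — 3 of 6 used, 3 left overall.
Against Ward 3: #11, #13 — 2 used; per-ward cap 4 leaves 2.
Binding limit: min(3, 2) = 2.

2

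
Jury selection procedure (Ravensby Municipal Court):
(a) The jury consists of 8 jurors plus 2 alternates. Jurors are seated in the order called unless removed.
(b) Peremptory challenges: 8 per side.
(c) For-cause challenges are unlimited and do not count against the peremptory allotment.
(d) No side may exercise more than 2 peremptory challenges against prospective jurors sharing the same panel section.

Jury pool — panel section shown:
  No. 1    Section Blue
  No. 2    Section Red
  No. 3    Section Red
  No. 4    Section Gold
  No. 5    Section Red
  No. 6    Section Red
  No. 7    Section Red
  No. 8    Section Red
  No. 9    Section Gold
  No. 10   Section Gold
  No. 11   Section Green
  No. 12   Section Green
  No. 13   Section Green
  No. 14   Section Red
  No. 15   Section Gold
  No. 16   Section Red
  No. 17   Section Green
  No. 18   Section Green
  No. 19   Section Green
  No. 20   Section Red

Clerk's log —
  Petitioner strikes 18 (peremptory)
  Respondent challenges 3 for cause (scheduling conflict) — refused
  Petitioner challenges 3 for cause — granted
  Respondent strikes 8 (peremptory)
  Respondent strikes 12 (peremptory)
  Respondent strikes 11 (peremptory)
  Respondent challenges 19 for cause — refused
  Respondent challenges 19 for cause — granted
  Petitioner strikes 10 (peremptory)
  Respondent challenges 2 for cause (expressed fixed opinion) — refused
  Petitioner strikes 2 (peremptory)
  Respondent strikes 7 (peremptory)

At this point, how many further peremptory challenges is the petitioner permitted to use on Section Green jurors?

1

Petitioner peremptories so far: #18, #10, #2 — 3 of 8 used, 5 left overall.
Against Section Green: #18 — 1 used; per-section cap 2 leaves 1.
Binding limit: min(5, 1) = 1.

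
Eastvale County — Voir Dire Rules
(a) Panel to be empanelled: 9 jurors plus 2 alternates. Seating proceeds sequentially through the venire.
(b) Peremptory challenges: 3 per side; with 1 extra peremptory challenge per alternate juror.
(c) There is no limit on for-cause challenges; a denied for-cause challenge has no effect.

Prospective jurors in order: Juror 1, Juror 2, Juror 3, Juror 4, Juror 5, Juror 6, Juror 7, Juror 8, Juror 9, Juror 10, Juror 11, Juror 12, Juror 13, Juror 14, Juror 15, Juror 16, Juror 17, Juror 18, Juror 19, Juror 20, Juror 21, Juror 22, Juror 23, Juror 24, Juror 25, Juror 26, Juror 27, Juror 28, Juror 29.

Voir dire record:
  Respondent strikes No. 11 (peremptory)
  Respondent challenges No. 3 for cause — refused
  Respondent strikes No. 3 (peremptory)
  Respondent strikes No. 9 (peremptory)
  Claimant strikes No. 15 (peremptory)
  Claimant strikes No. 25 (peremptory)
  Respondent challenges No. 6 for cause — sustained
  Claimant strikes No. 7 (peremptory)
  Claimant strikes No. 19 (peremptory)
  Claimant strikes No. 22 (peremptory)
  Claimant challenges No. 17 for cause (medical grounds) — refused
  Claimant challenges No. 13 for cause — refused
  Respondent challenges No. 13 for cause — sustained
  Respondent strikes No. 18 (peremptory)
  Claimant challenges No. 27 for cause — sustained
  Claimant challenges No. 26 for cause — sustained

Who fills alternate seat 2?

Removed: #3, #6, #7, #9, #11, #13, #15, #18, #19, #22, #25, #26, #27. (#17 stays — for-cause denied.)
Filling seats in venire order through position 11: #1, #2, #4, #5, #8, #10, #12, #14, #16, #17, #20.
So alternate 2 is #20.

20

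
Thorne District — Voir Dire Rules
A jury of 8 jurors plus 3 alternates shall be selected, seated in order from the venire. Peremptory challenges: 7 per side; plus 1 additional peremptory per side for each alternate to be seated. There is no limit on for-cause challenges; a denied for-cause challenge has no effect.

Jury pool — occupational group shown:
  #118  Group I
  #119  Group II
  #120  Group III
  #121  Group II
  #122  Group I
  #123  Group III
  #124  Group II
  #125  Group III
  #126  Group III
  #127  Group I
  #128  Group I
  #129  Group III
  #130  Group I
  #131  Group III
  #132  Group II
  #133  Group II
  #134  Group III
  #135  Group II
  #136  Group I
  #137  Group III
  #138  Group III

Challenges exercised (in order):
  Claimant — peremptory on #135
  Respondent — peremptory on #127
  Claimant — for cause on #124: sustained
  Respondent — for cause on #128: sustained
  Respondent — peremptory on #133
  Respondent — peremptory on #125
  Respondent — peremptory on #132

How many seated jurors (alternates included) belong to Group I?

Removed: #124, #125, #127, #128, #132, #133, #135.
Seated (11 incl. alternates): #118, #119, #120, #121, #122, #123, #126, #129, #130, #131, #134.
Of those, in Group I: #118, #122, #130 → 3.

3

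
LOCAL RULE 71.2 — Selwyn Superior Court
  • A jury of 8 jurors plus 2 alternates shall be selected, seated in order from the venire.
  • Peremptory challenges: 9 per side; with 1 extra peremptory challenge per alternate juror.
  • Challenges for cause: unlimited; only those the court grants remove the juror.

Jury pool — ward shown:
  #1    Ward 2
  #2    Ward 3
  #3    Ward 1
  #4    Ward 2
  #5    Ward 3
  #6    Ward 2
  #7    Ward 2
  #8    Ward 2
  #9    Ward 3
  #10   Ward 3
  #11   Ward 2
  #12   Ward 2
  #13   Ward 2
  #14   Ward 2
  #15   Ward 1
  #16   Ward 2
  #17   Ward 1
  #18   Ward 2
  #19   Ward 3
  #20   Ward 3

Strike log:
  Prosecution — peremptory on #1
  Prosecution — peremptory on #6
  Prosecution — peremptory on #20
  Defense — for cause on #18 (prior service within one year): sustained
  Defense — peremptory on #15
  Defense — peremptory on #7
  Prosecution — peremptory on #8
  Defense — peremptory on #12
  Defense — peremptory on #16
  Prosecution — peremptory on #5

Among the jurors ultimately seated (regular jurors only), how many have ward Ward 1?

Removed: #1, #5, #6, #7, #8, #12, #15, #16, #18, #20.
Seated jurors 1–8: #2, #3, #4, #9, #10, #11, #13, #14 (alternates #17, #19 not counted).
Of those, in Ward 1: #3 → 1.

1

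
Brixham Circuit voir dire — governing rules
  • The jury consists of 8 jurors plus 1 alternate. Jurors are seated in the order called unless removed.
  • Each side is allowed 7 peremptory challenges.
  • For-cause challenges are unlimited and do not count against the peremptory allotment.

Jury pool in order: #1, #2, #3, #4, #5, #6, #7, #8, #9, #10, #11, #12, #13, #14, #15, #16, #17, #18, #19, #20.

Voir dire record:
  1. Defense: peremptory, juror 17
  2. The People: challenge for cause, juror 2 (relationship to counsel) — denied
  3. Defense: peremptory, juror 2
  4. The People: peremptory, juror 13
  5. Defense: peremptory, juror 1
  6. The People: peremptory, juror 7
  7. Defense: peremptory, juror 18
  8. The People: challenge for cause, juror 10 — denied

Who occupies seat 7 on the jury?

10

Removed: #1, #2, #7, #13, #17, #18. (#10 stays — for-cause denied.)
Seating in order: seats 1–8 → #3, #4, #5, #6, #8, #9, #10, #11; alternates → #12.
So seat 7 is #10.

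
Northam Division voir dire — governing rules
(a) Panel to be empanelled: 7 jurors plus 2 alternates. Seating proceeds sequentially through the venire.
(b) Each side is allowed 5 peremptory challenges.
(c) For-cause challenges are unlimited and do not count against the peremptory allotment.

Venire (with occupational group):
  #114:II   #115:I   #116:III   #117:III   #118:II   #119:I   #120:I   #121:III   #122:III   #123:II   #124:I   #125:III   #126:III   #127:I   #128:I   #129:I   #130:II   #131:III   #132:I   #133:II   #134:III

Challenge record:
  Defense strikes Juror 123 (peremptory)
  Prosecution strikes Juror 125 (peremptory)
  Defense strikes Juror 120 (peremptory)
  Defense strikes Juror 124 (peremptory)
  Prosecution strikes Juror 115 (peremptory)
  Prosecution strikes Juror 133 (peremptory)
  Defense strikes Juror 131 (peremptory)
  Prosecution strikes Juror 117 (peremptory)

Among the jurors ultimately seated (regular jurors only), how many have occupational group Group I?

1

Removed: #115, #117, #120, #123, #124, #125, #131, #133.
Seated jurors 1–7: #114, #116, #118, #119, #121, #122, #126 (alternates #127, #128 not counted).
Of those, in Group I: #119 → 1.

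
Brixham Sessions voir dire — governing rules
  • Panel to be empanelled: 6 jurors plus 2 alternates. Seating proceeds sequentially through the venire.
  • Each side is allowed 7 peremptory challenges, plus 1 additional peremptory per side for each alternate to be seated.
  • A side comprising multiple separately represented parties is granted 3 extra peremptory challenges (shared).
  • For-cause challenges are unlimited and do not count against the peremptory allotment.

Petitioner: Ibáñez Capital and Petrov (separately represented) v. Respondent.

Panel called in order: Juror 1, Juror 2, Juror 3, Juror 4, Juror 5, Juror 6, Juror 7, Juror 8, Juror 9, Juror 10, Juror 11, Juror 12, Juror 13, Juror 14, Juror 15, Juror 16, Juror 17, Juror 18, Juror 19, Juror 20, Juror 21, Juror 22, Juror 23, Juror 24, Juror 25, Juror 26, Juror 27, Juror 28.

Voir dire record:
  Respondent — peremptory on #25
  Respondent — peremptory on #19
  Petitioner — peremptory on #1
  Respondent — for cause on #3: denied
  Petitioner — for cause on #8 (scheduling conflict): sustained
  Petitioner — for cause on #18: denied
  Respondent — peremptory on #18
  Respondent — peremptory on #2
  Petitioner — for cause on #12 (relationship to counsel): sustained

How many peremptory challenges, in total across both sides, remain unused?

Petitioner allotment: 7 base + 1 × 2 alternates + 3 multi-party = 12. Respondent allotment: 7 base + 1 × 2 alternates = 9.
Petitioner peremptories used: #1 — 1 (for-cause on #8, #18, #12 don't count).
Respondent peremptories used: #25, #19, #18, #2 — 4 (the for-cause on #3 doesn't count).
Remaining: (12 − 1) + (9 − 4) = 16.

16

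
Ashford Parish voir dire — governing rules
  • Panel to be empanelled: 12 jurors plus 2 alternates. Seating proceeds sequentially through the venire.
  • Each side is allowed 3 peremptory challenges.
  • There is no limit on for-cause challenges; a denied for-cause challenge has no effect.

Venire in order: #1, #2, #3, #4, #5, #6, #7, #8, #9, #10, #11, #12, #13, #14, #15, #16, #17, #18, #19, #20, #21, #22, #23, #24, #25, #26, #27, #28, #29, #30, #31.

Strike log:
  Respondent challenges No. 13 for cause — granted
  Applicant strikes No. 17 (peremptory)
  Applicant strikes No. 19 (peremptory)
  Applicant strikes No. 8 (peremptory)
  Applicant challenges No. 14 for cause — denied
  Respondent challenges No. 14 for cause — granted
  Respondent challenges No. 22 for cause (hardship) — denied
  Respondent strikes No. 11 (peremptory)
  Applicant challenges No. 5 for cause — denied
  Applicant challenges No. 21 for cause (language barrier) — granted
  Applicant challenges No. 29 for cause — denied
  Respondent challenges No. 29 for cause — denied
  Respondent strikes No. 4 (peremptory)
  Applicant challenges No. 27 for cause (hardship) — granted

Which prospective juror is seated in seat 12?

Removed: #4, #8, #11, #13, #14, #17, #19, #21, #27. (#5, #22, #29 stay — for-cause denied.)
Filling seats in venire order through position 12: #1, #2, #3, #5, #6, #7, #9, #10, #12, #15, #16, #18.
So seat 12 is #18.

18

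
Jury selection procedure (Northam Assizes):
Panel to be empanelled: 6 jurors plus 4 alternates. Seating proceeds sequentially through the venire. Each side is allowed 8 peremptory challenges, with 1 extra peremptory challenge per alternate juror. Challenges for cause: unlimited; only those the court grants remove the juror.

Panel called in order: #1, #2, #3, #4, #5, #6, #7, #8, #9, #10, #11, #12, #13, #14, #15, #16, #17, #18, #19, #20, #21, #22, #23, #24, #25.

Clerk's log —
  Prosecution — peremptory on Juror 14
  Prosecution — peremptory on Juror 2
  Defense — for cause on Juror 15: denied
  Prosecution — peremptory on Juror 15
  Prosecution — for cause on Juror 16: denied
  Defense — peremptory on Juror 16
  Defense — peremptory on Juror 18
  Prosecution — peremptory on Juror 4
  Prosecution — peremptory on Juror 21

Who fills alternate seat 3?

Removed: #2, #4, #14, #15, #16, #18, #21.
Filling seats in venire order through position 9: #1, #3, #5, #6, #7, #8, #9, #10, #11.
So alternate 3 is #11.

11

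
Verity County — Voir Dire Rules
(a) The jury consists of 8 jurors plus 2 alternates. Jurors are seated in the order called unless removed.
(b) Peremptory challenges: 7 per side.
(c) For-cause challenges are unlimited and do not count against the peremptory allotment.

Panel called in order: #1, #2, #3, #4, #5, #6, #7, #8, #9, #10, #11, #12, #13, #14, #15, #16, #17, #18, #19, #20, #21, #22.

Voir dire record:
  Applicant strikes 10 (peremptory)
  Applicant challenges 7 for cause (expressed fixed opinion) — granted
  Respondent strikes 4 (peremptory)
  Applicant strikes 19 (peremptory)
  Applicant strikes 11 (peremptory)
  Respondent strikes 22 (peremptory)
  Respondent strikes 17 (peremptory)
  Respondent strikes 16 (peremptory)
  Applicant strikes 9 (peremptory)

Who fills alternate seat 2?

15

Removed: #4, #7, #9, #10, #11, #16, #17, #19, #22.
Seating in order: seats 1–8 → #1, #2, #3, #5, #6, #8, #12, #13; alternates → #14, #15.
So alternate 2 is #15.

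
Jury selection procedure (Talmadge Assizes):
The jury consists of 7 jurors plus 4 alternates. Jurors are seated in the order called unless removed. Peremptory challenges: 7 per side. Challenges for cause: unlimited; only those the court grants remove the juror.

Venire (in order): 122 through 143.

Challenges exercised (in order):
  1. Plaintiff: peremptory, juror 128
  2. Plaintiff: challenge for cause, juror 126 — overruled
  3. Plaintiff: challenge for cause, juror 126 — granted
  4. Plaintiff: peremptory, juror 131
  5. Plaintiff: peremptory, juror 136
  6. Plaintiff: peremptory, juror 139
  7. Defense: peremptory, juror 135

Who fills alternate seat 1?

Removed: #126, #128, #131, #135, #136, #139.
Seating in order: seats 1–7 → #122, #123, #124, #125, #127, #129, #130; alternates → #132, #133, #134, #137.
So alternate 1 is #132.

132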